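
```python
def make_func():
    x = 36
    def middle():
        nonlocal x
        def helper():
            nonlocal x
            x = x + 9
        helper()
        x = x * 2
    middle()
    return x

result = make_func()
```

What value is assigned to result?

Step 1: x = 36.
Step 2: helper() adds 9: x = 36 + 9 = 45.
Step 3: middle() doubles: x = 45 * 2 = 90.
Step 4: result = 90

The answer is 90.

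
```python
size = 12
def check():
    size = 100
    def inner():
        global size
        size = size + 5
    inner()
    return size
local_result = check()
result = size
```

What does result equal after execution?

Step 1: Global size = 12. check() creates local size = 100.
Step 2: inner() declares global size and adds 5: global size = 12 + 5 = 17.
Step 3: check() returns its local size = 100 (unaffected by inner).
Step 4: result = global size = 17

The answer is 17.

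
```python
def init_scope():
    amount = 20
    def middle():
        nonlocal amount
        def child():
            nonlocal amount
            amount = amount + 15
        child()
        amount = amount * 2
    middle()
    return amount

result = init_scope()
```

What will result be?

Step 1: amount = 20.
Step 2: child() adds 15: amount = 20 + 15 = 35.
Step 3: middle() doubles: amount = 35 * 2 = 70.
Step 4: result = 70

The answer is 70.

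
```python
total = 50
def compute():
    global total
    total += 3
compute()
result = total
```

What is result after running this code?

Step 1: total = 50 globally.
Step 2: compute() modifies global total: total += 3 = 53.
Step 3: result = 53

The answer is 53.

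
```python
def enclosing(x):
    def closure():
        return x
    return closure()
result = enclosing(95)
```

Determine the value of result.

Step 1: enclosing(95) binds parameter x = 95.
Step 2: closure() looks up x in enclosing scope and finds the parameter x = 95.
Step 3: result = 95

The answer is 95.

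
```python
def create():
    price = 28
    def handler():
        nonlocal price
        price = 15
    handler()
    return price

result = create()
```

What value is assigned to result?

Step 1: create() sets price = 28.
Step 2: handler() uses nonlocal to reassign price = 15.
Step 3: result = 15

The answer is 15.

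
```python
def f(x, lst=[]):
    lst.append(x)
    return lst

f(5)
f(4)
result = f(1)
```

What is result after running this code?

Step 1: Mutable default argument gotcha! The list [] is created once.
Step 2: Each call appends to the SAME list: [5], [5, 4], [5, 4, 1].
Step 3: result = [5, 4, 1]

The answer is [5, 4, 1].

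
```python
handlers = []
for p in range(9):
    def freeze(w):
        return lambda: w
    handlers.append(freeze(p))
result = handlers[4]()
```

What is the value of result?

Step 1: freeze(p) creates a new scope capturing w = p at call time.
Step 2: handlers[4] = freeze(4), so its lambda captures w = 4.
Step 3: result = 4 (closure factory fixes late binding)

The answer is 4.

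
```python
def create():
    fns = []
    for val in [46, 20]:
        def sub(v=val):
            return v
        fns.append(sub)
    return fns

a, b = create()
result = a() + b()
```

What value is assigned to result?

Step 1: Default argument v=val captures val at each iteration.
Step 2: a() returns 46 (captured at first iteration), b() returns 20 (captured at second).
Step 3: result = 46 + 20 = 66

The answer is 66.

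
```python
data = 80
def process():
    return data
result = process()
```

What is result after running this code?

Step 1: data = 80 is defined in the global scope.
Step 2: process() looks up data. No local data exists, so Python checks the global scope via LEGB rule and finds data = 80.
Step 3: result = 80

The answer is 80.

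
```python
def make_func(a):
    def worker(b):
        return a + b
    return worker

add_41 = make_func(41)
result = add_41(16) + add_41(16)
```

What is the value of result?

Step 1: add_41 captures a = 41.
Step 2: add_41(16) = 41 + 16 = 57, called twice.
Step 3: result = 57 + 57 = 114

The answer is 114.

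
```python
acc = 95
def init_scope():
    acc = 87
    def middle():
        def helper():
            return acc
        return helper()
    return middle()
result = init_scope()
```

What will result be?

Step 1: init_scope() defines acc = 87. middle() and helper() have no local acc.
Step 2: helper() checks local (none), enclosing middle() (none), enclosing init_scope() and finds acc = 87.
Step 3: result = 87

The answer is 87.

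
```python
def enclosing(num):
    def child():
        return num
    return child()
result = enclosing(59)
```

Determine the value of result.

Step 1: enclosing(59) binds parameter num = 59.
Step 2: child() looks up num in enclosing scope and finds the parameter num = 59.
Step 3: result = 59

The answer is 59.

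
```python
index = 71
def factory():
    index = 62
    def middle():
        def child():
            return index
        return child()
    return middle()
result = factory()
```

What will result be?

Step 1: factory() defines index = 62. middle() and child() have no local index.
Step 2: child() checks local (none), enclosing middle() (none), enclosing factory() and finds index = 62.
Step 3: result = 62

The answer is 62.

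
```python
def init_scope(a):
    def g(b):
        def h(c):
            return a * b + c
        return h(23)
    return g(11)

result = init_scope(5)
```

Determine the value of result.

Step 1: a = 5, b = 11, c = 23.
Step 2: h() computes a * b + c = 5 * 11 + 23 = 78.
Step 3: result = 78

The answer is 78.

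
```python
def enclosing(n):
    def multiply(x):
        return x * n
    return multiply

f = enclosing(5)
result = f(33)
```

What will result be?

Step 1: enclosing(5) returns multiply closure with n = 5.
Step 2: f(33) computes 33 * 5 = 165.
Step 3: result = 165

The answer is 165.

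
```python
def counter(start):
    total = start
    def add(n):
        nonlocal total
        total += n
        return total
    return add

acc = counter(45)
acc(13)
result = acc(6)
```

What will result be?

Step 1: counter(45) creates closure with total = 45.
Step 2: First acc(13): total = 45 + 13 = 58.
Step 3: Second acc(6): total = 58 + 6 = 64. result = 64

The answer is 64.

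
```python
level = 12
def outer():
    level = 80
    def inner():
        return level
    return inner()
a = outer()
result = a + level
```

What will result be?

Step 1: outer() has local level = 80. inner() reads from enclosing.
Step 2: outer() returns 80. Global level = 12 unchanged.
Step 3: result = 80 + 12 = 92

The answer is 92.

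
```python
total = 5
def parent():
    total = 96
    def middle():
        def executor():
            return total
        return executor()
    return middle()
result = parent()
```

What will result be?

Step 1: parent() defines total = 96. middle() and executor() have no local total.
Step 2: executor() checks local (none), enclosing middle() (none), enclosing parent() and finds total = 96.
Step 3: result = 96

The answer is 96.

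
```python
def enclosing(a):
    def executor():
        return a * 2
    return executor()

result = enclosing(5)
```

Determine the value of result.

Step 1: enclosing(5) binds parameter a = 5.
Step 2: executor() accesses a = 5 from enclosing scope.
Step 3: result = 5 * 2 = 10

The answer is 10.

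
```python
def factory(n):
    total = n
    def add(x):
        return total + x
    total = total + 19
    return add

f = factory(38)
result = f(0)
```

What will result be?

Step 1: factory(38) sets total = 38, then total = 38 + 19 = 57.
Step 2: Closures capture by reference, so add sees total = 57.
Step 3: f(0) returns 57 + 0 = 57

The answer is 57.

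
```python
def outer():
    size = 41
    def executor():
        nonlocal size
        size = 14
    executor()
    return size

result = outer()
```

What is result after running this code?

Step 1: outer() sets size = 41.
Step 2: executor() uses nonlocal to reassign size = 14.
Step 3: result = 14

The answer is 14.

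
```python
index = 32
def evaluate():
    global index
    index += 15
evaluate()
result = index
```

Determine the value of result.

Step 1: index = 32 globally.
Step 2: evaluate() modifies global index: index += 15 = 47.
Step 3: result = 47

The answer is 47.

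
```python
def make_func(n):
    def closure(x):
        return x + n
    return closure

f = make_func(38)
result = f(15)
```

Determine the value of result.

Step 1: make_func(38) creates a closure that captures n = 38.
Step 2: f(15) calls the closure with x = 15, returning 15 + 38 = 53.
Step 3: result = 53

The answer is 53.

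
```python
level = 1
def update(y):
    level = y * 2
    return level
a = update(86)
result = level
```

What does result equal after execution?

Step 1: Global level = 1.
Step 2: update(86) creates local level = 86 * 2 = 172.
Step 3: Global level unchanged because no global keyword. result = 1

The answer is 1.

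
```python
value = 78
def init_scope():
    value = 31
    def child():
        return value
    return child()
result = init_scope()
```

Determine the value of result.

Step 1: value = 78 globally, but init_scope() defines value = 31 locally.
Step 2: child() looks up value. Not in local scope, so checks enclosing scope (init_scope) and finds value = 31.
Step 3: result = 31

The answer is 31.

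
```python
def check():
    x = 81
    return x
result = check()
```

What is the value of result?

Step 1: check() defines x = 81 in its local scope.
Step 2: return x finds the local variable x = 81.
Step 3: result = 81

The answer is 81.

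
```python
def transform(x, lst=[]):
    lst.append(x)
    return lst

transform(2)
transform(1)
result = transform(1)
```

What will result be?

Step 1: Mutable default argument gotcha! The list [] is created once.
Step 2: Each call appends to the SAME list: [2], [2, 1], [2, 1, 1].
Step 3: result = [2, 1, 1]

The answer is [2, 1, 1].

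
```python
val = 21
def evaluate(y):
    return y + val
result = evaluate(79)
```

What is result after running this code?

Step 1: val = 21 is defined globally.
Step 2: evaluate(79) uses parameter y = 79 and looks up val from global scope = 21.
Step 3: result = 79 + 21 = 100

The answer is 100.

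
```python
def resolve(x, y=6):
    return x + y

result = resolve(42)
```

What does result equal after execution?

Step 1: resolve(42) uses default y = 6.
Step 2: Returns 42 + 6 = 48.
Step 3: result = 48

The answer is 48.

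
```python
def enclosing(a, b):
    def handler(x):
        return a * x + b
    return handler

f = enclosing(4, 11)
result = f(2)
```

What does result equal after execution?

Step 1: enclosing(4, 11) captures a = 4, b = 11.
Step 2: f(2) computes 4 * 2 + 11 = 19.
Step 3: result = 19

The answer is 19.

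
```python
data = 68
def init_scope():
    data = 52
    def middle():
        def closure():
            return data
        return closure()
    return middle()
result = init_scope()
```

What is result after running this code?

Step 1: init_scope() defines data = 52. middle() and closure() have no local data.
Step 2: closure() checks local (none), enclosing middle() (none), enclosing init_scope() and finds data = 52.
Step 3: result = 52

The answer is 52.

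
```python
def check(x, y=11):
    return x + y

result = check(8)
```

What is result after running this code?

Step 1: check(8) uses default y = 11.
Step 2: Returns 8 + 11 = 19.
Step 3: result = 19

The answer is 19.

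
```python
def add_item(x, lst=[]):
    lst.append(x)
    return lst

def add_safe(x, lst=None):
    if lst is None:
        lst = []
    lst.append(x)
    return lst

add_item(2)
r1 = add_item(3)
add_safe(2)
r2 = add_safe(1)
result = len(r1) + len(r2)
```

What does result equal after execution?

Step 1: add_item shares mutable default: after 2 calls, lst = [2, 3], len = 2.
Step 2: add_safe creates fresh list each time: r2 = [1], len = 1.
Step 3: result = 2 + 1 = 3

The answer is 3.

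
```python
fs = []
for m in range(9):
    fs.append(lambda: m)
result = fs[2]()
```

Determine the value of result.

Step 1: The loop creates 9 lambdas, all referencing the same variable m.
Step 2: After the loop, m = 8 (final value).
Step 3: fs[2]() looks up m at call time and finds 8. This is the late binding gotcha. result = 8

The answer is 8.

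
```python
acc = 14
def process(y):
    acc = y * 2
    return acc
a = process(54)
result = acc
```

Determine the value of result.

Step 1: Global acc = 14.
Step 2: process(54) creates local acc = 54 * 2 = 108.
Step 3: Global acc unchanged because no global keyword. result = 14

The answer is 14.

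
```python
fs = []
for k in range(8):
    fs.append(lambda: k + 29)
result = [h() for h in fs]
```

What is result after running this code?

Step 1: All lambdas capture k by reference. After the loop, k = 7.
Step 2: Each call returns 7 + 29 = 36.
Step 3: result = [36, 36, 36, 36, 36, 36, 36, 36]

The answer is [36, 36, 36, 36, 36, 36, 36, 36].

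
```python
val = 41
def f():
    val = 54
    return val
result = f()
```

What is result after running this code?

Step 1: Global val = 41.
Step 2: f() creates local val = 54, shadowing the global.
Step 3: Returns local val = 54. result = 54

The answer is 54.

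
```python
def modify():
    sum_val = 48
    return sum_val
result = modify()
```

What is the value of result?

Step 1: modify() defines sum_val = 48 in its local scope.
Step 2: return sum_val finds the local variable sum_val = 48.
Step 3: result = 48

The answer is 48.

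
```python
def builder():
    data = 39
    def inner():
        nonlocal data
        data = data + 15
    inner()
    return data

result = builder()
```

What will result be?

Step 1: builder() sets data = 39.
Step 2: inner() uses nonlocal to modify data in builder's scope: data = 39 + 15 = 54.
Step 3: builder() returns the modified data = 54

The answer is 54.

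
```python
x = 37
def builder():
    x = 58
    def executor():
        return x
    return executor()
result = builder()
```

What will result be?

Step 1: x = 37 globally, but builder() defines x = 58 locally.
Step 2: executor() looks up x. Not in local scope, so checks enclosing scope (builder) and finds x = 58.
Step 3: result = 58

The answer is 58.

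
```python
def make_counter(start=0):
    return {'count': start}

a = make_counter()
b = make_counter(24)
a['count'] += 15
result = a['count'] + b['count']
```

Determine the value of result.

Step 1: make_counter() returns a new dict each call (immutable default 0).
Step 2: a = {'count': 0}, b = {'count': 24}.
Step 3: a['count'] += 15 = 15. result = 15 + 24 = 39

The answer is 39.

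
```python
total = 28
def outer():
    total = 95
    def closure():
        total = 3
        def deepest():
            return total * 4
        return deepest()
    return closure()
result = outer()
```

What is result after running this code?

Step 1: deepest() looks up total through LEGB: not local, finds total = 3 in enclosing closure().
Step 2: Returns 3 * 4 = 12.
Step 3: result = 12

The answer is 12.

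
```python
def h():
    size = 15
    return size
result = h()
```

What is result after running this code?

Step 1: h() defines size = 15 in its local scope.
Step 2: return size finds the local variable size = 15.
Step 3: result = 15

The answer is 15.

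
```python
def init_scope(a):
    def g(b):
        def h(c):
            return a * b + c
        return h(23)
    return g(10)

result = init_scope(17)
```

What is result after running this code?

Step 1: a = 17, b = 10, c = 23.
Step 2: h() computes a * b + c = 17 * 10 + 23 = 193.
Step 3: result = 193

The answer is 193.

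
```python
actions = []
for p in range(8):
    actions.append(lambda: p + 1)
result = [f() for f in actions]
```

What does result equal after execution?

Step 1: All lambdas capture p by reference. After the loop, p = 7.
Step 2: Each call returns 7 + 1 = 8.
Step 3: result = [8, 8, 8, 8, 8, 8, 8, 8]

The answer is [8, 8, 8, 8, 8, 8, 8, 8].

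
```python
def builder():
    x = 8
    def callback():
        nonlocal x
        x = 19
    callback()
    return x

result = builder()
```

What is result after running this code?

Step 1: builder() sets x = 8.
Step 2: callback() uses nonlocal to reassign x = 19.
Step 3: result = 19

The answer is 19.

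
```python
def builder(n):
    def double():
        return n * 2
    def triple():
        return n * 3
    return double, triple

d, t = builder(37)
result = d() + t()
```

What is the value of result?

Step 1: Both closures capture the same n = 37.
Step 2: d() = 37 * 2 = 74, t() = 37 * 3 = 111.
Step 3: result = 74 + 111 = 185

The answer is 185.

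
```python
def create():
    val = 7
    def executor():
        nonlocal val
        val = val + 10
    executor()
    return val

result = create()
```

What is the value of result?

Step 1: create() sets val = 7.
Step 2: executor() uses nonlocal to modify val in create's scope: val = 7 + 10 = 17.
Step 3: create() returns the modified val = 17

The answer is 17.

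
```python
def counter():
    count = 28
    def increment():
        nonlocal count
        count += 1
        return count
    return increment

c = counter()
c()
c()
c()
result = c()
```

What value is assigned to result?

Step 1: counter() creates closure with count = 28.
Step 2: Each c() call increments count via nonlocal. After 4 calls: 28 + 4 = 32.
Step 3: result = 32

The answer is 32.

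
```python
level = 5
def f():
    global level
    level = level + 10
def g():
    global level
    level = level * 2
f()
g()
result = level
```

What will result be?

Step 1: level = 5.
Step 2: f() adds 10: level = 5 + 10 = 15.
Step 3: g() doubles: level = 15 * 2 = 30.
Step 4: result = 30

The answer is 30.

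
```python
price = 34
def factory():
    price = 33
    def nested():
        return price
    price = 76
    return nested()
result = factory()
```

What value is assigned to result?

Step 1: factory() sets price = 33, then later price = 76.
Step 2: nested() is called after price is reassigned to 76. Closures capture variables by reference, not by value.
Step 3: result = 76

The answer is 76.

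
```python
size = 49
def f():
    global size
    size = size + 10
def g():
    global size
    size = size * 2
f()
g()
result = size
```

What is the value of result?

Step 1: size = 49.
Step 2: f() adds 10: size = 49 + 10 = 59.
Step 3: g() doubles: size = 59 * 2 = 118.
Step 4: result = 118

The answer is 118.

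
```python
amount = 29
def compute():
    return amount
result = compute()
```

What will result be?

Step 1: amount = 29 is defined in the global scope.
Step 2: compute() looks up amount. No local amount exists, so Python checks the global scope via LEGB rule and finds amount = 29.
Step 3: result = 29

The answer is 29.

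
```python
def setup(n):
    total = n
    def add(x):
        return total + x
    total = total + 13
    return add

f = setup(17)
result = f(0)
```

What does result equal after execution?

Step 1: setup(17) sets total = 17, then total = 17 + 13 = 30.
Step 2: Closures capture by reference, so add sees total = 30.
Step 3: f(0) returns 30 + 0 = 30

The answer is 30.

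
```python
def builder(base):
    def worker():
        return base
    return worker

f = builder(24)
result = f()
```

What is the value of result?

Step 1: builder(24) creates closure capturing base = 24.
Step 2: f() returns the captured base = 24.
Step 3: result = 24

The answer is 24.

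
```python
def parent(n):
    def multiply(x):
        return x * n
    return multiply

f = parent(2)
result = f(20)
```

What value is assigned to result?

Step 1: parent(2) returns multiply closure with n = 2.
Step 2: f(20) computes 20 * 2 = 40.
Step 3: result = 40

The answer is 40.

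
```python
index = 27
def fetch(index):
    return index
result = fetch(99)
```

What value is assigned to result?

Step 1: Global index = 27.
Step 2: fetch(99) takes parameter index = 99, which shadows the global.
Step 3: result = 99

The answer is 99.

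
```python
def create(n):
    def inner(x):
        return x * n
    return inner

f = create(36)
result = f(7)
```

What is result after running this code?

Step 1: create(36) creates a closure capturing n = 36.
Step 2: f(7) computes 7 * 36 = 252.
Step 3: result = 252

The answer is 252.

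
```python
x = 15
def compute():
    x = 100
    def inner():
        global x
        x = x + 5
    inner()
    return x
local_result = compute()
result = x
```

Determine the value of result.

Step 1: Global x = 15. compute() creates local x = 100.
Step 2: inner() declares global x and adds 5: global x = 15 + 5 = 20.
Step 3: compute() returns its local x = 100 (unaffected by inner).
Step 4: result = global x = 20

The answer is 20.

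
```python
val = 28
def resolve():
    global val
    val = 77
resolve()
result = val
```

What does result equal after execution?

Step 1: val = 28 globally.
Step 2: resolve() declares global val and sets it to 77.
Step 3: After resolve(), global val = 77. result = 77

The answer is 77.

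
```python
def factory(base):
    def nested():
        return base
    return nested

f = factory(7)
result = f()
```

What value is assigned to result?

Step 1: factory(7) creates closure capturing base = 7.
Step 2: f() returns the captured base = 7.
Step 3: result = 7

The answer is 7.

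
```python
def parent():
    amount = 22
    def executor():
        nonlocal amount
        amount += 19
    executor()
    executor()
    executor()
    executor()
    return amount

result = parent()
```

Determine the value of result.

Step 1: amount starts at 22.
Step 2: executor() is called 4 times, each adding 19.
Step 3: amount = 22 + 19 * 4 = 98

The answer is 98.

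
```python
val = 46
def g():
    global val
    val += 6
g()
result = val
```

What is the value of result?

Step 1: val = 46 globally.
Step 2: g() modifies global val: val += 6 = 52.
Step 3: result = 52

The answer is 52.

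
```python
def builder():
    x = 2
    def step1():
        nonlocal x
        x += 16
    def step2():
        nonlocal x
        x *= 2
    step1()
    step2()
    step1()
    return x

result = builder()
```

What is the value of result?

Step 1: x = 2.
Step 2: step1(): x = 2 + 16 = 18.
Step 3: step2(): x = 18 * 2 = 36.
Step 4: step1(): x = 36 + 16 = 52. result = 52

The answer is 52.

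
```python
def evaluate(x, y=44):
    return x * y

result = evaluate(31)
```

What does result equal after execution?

Step 1: evaluate(31) uses default y = 44.
Step 2: Returns 31 * 44 = 1364.
Step 3: result = 1364

The answer is 1364.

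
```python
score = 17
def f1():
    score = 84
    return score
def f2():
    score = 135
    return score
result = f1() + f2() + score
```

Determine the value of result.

Step 1: Each function shadows global score with its own local.
Step 2: f1() returns 84, f2() returns 135.
Step 3: Global score = 17 is unchanged. result = 84 + 135 + 17 = 236

The answer is 236.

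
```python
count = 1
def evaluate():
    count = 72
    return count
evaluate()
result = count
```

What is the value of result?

Step 1: count = 1 globally.
Step 2: evaluate() creates a LOCAL count = 72 (no global keyword!).
Step 3: The global count is unchanged. result = 1

The answer is 1.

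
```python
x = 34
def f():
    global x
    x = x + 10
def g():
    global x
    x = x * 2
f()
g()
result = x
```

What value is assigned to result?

Step 1: x = 34.
Step 2: f() adds 10: x = 34 + 10 = 44.
Step 3: g() doubles: x = 44 * 2 = 88.
Step 4: result = 88

The answer is 88.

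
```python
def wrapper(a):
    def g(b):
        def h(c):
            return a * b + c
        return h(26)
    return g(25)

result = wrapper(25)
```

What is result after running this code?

Step 1: a = 25, b = 25, c = 26.
Step 2: h() computes a * b + c = 25 * 25 + 26 = 651.
Step 3: result = 651

The answer is 651.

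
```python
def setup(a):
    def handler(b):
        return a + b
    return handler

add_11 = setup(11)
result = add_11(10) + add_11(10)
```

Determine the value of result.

Step 1: add_11 captures a = 11.
Step 2: add_11(10) = 11 + 10 = 21, called twice.
Step 3: result = 21 + 21 = 42

The answer is 42.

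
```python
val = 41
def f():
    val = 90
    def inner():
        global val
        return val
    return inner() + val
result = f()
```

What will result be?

Step 1: Global val = 41. f() shadows with local val = 90.
Step 2: inner() uses global keyword, so inner() returns global val = 41.
Step 3: f() returns 41 + 90 = 131

The answer is 131.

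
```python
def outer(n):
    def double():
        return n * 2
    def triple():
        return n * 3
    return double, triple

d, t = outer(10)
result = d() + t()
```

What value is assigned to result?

Step 1: Both closures capture the same n = 10.
Step 2: d() = 10 * 2 = 20, t() = 10 * 3 = 30.
Step 3: result = 20 + 30 = 50

The answer is 50.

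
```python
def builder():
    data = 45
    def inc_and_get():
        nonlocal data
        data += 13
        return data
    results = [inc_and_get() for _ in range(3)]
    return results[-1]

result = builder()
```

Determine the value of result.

Step 1: data = 45.
Step 2: Three calls to inc_and_get(), each adding 13.
Step 3: Last value = 45 + 13 * 3 = 84

The answer is 84.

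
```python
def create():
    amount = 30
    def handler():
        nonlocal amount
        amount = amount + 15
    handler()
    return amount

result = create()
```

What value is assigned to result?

Step 1: create() sets amount = 30.
Step 2: handler() uses nonlocal to modify amount in create's scope: amount = 30 + 15 = 45.
Step 3: create() returns the modified amount = 45

The answer is 45.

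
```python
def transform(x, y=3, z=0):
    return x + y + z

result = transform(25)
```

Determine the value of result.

Step 1: transform(25) uses defaults y = 3, z = 0.
Step 2: Returns 25 + 3 + 0 = 28.
Step 3: result = 28

The answer is 28.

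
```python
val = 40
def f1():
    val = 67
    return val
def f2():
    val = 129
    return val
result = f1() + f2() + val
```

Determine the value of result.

Step 1: Each function shadows global val with its own local.
Step 2: f1() returns 67, f2() returns 129.
Step 3: Global val = 40 is unchanged. result = 67 + 129 + 40 = 236

The answer is 236.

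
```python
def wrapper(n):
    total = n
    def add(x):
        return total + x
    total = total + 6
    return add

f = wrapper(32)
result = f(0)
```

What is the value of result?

Step 1: wrapper(32) sets total = 32, then total = 32 + 6 = 38.
Step 2: Closures capture by reference, so add sees total = 38.
Step 3: f(0) returns 38 + 0 = 38

The answer is 38.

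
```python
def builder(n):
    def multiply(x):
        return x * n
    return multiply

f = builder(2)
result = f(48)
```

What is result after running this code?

Step 1: builder(2) returns multiply closure with n = 2.
Step 2: f(48) computes 48 * 2 = 96.
Step 3: result = 96

The answer is 96.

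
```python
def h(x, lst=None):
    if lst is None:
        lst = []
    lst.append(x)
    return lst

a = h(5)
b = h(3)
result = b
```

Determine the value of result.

Step 1: None default with guard creates a NEW list each call.
Step 2: a = [5] (fresh list). b = [3] (another fresh list).
Step 3: result = [3] (this is the fix for mutable default)

The answer is [3].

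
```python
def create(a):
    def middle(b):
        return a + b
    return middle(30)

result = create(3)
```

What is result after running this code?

Step 1: create(3) passes a = 3.
Step 2: middle(30) has b = 30, reads a = 3 from enclosing.
Step 3: result = 3 + 30 = 33

The answer is 33.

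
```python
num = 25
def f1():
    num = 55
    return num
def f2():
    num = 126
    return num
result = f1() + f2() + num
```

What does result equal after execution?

Step 1: Each function shadows global num with its own local.
Step 2: f1() returns 55, f2() returns 126.
Step 3: Global num = 25 is unchanged. result = 55 + 126 + 25 = 206

The answer is 206.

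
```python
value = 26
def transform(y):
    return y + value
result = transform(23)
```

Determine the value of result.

Step 1: value = 26 is defined globally.
Step 2: transform(23) uses parameter y = 23 and looks up value from global scope = 26.
Step 3: result = 23 + 26 = 49

The answer is 49.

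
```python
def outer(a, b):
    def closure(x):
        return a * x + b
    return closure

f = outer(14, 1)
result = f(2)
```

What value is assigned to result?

Step 1: outer(14, 1) captures a = 14, b = 1.
Step 2: f(2) computes 14 * 2 + 1 = 29.
Step 3: result = 29

The answer is 29.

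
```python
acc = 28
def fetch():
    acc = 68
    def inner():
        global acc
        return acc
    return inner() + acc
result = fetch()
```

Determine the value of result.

Step 1: Global acc = 28. fetch() shadows with local acc = 68.
Step 2: inner() uses global keyword, so inner() returns global acc = 28.
Step 3: fetch() returns 28 + 68 = 96

The answer is 96.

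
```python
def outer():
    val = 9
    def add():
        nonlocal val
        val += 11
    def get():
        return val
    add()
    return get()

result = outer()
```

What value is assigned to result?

Step 1: val = 9. add() modifies it via nonlocal, get() reads it.
Step 2: add() makes val = 9 + 11 = 20.
Step 3: get() returns 20. result = 20

The answer is 20.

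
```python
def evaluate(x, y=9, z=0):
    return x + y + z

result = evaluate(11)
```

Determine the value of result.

Step 1: evaluate(11) uses defaults y = 9, z = 0.
Step 2: Returns 11 + 9 + 0 = 20.
Step 3: result = 20

The answer is 20.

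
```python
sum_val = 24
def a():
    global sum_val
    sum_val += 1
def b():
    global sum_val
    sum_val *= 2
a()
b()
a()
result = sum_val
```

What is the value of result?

Step 1: sum_val = 24.
Step 2: a(): sum_val = 24 + 1 = 25.
Step 3: b(): sum_val = 25 * 2 = 50.
Step 4: a(): sum_val = 50 + 1 = 51

The answer is 51.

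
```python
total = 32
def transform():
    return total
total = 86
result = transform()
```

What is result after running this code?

Step 1: total is first set to 32, then reassigned to 86.
Step 2: transform() is called after the reassignment, so it looks up the current global total = 86.
Step 3: result = 86

The answer is 86.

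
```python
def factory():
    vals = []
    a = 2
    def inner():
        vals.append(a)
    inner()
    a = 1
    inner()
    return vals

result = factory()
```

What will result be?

Step 1: a = 2. inner() appends current a to vals.
Step 2: First inner(): appends 2. Then a = 1.
Step 3: Second inner(): appends 1 (closure sees updated a). result = [2, 1]

The answer is [2, 1].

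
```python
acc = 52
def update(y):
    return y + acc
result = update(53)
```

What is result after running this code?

Step 1: acc = 52 is defined globally.
Step 2: update(53) uses parameter y = 53 and looks up acc from global scope = 52.
Step 3: result = 53 + 52 = 105

The answer is 105.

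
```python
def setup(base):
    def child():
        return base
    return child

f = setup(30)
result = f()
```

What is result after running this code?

Step 1: setup(30) creates closure capturing base = 30.
Step 2: f() returns the captured base = 30.
Step 3: result = 30

The answer is 30.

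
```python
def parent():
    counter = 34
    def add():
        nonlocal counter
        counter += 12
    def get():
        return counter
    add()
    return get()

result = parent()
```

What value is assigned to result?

Step 1: counter = 34. add() modifies it via nonlocal, get() reads it.
Step 2: add() makes counter = 34 + 12 = 46.
Step 3: get() returns 46. result = 46

The answer is 46.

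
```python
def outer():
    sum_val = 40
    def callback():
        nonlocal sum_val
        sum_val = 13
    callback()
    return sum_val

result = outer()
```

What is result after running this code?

Step 1: outer() sets sum_val = 40.
Step 2: callback() uses nonlocal to reassign sum_val = 13.
Step 3: result = 13

The answer is 13.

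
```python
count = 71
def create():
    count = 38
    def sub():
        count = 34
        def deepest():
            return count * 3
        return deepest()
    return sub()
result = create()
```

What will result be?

Step 1: deepest() looks up count through LEGB: not local, finds count = 34 in enclosing sub().
Step 2: Returns 34 * 3 = 102.
Step 3: result = 102

The answer is 102.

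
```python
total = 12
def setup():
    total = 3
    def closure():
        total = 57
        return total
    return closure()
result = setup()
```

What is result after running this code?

Step 1: Three scopes define total: global (12), setup (3), closure (57).
Step 2: closure() has its own local total = 57, which shadows both enclosing and global.
Step 3: result = 57 (local wins in LEGB)

The answer is 57.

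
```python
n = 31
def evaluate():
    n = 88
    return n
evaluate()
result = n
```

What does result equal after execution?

Step 1: n = 31 globally.
Step 2: evaluate() creates a LOCAL n = 88 (no global keyword!).
Step 3: The global n is unchanged. result = 31

The answer is 31.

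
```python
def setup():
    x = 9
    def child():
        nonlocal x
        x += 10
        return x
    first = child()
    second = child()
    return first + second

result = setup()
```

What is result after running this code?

Step 1: x starts at 9.
Step 2: First call: x = 9 + 10 = 19, returns 19.
Step 3: Second call: x = 19 + 10 = 29, returns 29.
Step 4: result = 19 + 29 = 48

The answer is 48.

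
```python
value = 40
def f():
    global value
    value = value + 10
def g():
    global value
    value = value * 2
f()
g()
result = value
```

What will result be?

Step 1: value = 40.
Step 2: f() adds 10: value = 40 + 10 = 50.
Step 3: g() doubles: value = 50 * 2 = 100.
Step 4: result = 100

The answer is 100.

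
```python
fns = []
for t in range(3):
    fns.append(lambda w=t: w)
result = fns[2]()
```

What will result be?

Step 1: Default argument w=t captures t's value at each iteration.
Step 2: fns[2] captured w = 2 when t was 2.
Step 3: result = 2

The answer is 2.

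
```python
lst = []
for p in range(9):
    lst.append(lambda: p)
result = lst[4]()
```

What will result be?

Step 1: The loop creates 9 lambdas, all referencing the same variable p.
Step 2: After the loop, p = 8 (final value).
Step 3: lst[4]() looks up p at call time and finds 8. This is the late binding gotcha. result = 8

The answer is 8.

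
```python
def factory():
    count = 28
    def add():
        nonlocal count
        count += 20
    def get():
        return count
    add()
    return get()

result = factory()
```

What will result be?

Step 1: count = 28. add() modifies it via nonlocal, get() reads it.
Step 2: add() makes count = 28 + 20 = 48.
Step 3: get() returns 48. result = 48

The answer is 48.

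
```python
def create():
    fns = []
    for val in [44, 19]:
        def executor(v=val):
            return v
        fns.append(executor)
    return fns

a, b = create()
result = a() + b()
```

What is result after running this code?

Step 1: Default argument v=val captures val at each iteration.
Step 2: a() returns 44 (captured at first iteration), b() returns 19 (captured at second).
Step 3: result = 44 + 19 = 63

The answer is 63.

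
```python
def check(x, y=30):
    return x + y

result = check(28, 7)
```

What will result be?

Step 1: check(28, 7) overrides default y with 7.
Step 2: Returns 28 + 7 = 35.
Step 3: result = 35

The answer is 35.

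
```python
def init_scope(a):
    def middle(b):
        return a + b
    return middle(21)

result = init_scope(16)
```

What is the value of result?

Step 1: init_scope(16) passes a = 16.
Step 2: middle(21) has b = 21, reads a = 16 from enclosing.
Step 3: result = 16 + 21 = 37

The answer is 37.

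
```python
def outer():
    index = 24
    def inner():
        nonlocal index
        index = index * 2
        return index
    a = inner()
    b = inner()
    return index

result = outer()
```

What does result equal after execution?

Step 1: index starts at 24.
Step 2: First inner(): index = 24 * 2 = 48.
Step 3: Second inner(): index = 48 * 2 = 96.
Step 4: result = 96

The answer is 96.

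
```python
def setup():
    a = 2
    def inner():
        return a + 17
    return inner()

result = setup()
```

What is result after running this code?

Step 1: setup() defines a = 2.
Step 2: inner() reads a = 2 from enclosing scope, returns 2 + 17 = 19.
Step 3: result = 19

The answer is 19.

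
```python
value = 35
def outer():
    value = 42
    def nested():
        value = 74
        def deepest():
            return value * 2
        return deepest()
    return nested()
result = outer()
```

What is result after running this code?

Step 1: deepest() looks up value through LEGB: not local, finds value = 74 in enclosing nested().
Step 2: Returns 74 * 2 = 148.
Step 3: result = 148

The answer is 148.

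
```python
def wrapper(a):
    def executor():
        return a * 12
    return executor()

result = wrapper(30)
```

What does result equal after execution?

Step 1: wrapper(30) binds parameter a = 30.
Step 2: executor() accesses a = 30 from enclosing scope.
Step 3: result = 30 * 12 = 360

The answer is 360.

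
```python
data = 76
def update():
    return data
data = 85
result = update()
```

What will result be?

Step 1: data is first set to 76, then reassigned to 85.
Step 2: update() is called after the reassignment, so it looks up the current global data = 85.
Step 3: result = 85

The answer is 85.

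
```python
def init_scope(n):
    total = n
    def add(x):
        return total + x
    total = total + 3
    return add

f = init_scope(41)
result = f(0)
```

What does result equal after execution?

Step 1: init_scope(41) sets total = 41, then total = 41 + 3 = 44.
Step 2: Closures capture by reference, so add sees total = 44.
Step 3: f(0) returns 44 + 0 = 44

The answer is 44.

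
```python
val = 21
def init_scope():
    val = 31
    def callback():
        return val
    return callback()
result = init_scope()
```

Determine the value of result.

Step 1: val = 21 globally, but init_scope() defines val = 31 locally.
Step 2: callback() looks up val. Not in local scope, so checks enclosing scope (init_scope) and finds val = 31.
Step 3: result = 31

The answer is 31.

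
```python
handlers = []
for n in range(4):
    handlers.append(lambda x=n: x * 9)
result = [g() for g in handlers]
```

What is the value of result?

Step 1: Default arg x=n captures n at each iteration.
Step 2: handlers[k] has x defaulting to k, returns k * 9.
Step 3: result = [0, 9, 18, 27]

The answer is [0, 9, 18, 27].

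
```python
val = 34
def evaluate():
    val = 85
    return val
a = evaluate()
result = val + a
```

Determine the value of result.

Step 1: Global val = 34. evaluate() returns local val = 85.
Step 2: a = 85. Global val still = 34.
Step 3: result = 34 + 85 = 119

The answer is 119.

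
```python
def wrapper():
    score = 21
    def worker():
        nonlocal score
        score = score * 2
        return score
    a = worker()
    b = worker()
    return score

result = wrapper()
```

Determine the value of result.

Step 1: score starts at 21.
Step 2: First worker(): score = 21 * 2 = 42.
Step 3: Second worker(): score = 42 * 2 = 84.
Step 4: result = 84

The answer is 84.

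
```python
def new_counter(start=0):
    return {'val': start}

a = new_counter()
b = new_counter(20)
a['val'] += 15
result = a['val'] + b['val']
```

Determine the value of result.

Step 1: new_counter() returns a new dict each call (immutable default 0).
Step 2: a = {'val': 0}, b = {'val': 20}.
Step 3: a['val'] += 15 = 15. result = 15 + 20 = 35

The answer is 35.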